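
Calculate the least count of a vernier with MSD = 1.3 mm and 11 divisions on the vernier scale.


LC = MSD / n_div
= 1.3 / 11
= 0.1182

0.1182


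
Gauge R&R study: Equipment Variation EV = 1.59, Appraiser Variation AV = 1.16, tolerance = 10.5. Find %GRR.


GRR = sqrt(EV^2 + AV^2) = sqrt(1.59^2 + 1.16^2) = 1.9681717
%GRR = GRR / tol * 100 = 1.9681717 / 10.5 * 100
%GRR = 18.7445

18.7445


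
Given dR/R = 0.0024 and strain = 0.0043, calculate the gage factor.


GF = (dR/R) / epsilon
= 0.0024 / 0.0043
= 0.5581

0.5581


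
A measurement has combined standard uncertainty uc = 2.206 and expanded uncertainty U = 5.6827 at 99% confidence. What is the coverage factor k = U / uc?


k = U / uc
k = 5.6827 / 2.206
k = 2.576

2.576


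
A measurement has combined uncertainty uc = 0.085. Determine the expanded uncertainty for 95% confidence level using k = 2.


U = k * uc
U = 2 * 0.085
U = 0.1700

0.1700


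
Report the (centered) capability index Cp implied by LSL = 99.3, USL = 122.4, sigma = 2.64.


Cp = (USL - LSL) / (6 * sigma)
= (122.4 - 99.3) / (6 * 2.64)
= 23.1000 / 15.8400
= 1.4583

1.4583


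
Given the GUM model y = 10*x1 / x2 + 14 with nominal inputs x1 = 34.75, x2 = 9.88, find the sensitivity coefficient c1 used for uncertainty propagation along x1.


y = 10*x1 / x2 + 14
dy/dx1 = 10/x2
Evaluate at x2 = 9.88: c1 = 10 / 9.88
c1 = 1.0121

1.0121


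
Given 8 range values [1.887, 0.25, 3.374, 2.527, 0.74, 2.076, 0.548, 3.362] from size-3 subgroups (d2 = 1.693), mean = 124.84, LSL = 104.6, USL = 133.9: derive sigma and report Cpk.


R_bar = (1.887 + 0.25 + 3.374 + 2.527 + 0.74 + 2.076 + 0.548 + 3.362) / 8 = 1.8455
sigma = R_bar / d2 = 1.8455 / 1.693 = 1.0900768
Cp = (USL - LSL)/(6*sigma) = (133.9 - 104.6)/(6*1.0900768) = 4.4798
Cpu = (133.9 - 124.84)/(3*1.0900768) = 2.7704
Cpl = (124.84 - 104.6)/(3*1.0900768) = 6.1892
Cpk = min(Cpu, Cpl) = 2.7704

2.7704


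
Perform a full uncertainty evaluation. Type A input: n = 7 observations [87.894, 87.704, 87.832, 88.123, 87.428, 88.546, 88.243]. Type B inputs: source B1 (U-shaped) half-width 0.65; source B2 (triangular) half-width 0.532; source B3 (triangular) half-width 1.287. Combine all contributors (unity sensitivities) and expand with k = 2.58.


mean = (87.894 + 87.704 + 87.832 + 88.123 + 87.428 + 88.546 + 88.243) / 7 = 87.96714286
s = sqrt(sum((x - mean)^2)/(n-1)) = 0.36945836
u_A = s / sqrt(n) = 0.36945836 / sqrt(7) = 0.13964213
u_B1 = 0.65 / sqrt(2) = 0.45961941
u_B2 = 0.532 / sqrt(6) = 0.21718809
u_B3 = 1.287 / sqrt(6) = 0.52541555
uc = sqrt(0.13964213^2 + 0.45961941^2 + 0.21718809^2 + 0.52541555^2) = 0.74429973
U = k * uc = 2.58 * 0.74429973
U = 1.9203

1.9203


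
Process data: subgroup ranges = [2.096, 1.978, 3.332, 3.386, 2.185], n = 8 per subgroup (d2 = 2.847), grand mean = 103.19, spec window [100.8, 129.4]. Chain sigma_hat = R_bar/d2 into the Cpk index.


R_bar = (2.096 + 1.978 + 3.332 + 3.386 + 2.185) / 5 = 2.5954
sigma = R_bar / d2 = 2.5954 / 2.847 = 0.91162627
Cp = (USL - LSL)/(6*sigma) = (129.4 - 100.8)/(6*0.91162627) = 5.2288
Cpu = (129.4 - 103.19)/(3*0.91162627) = 9.5836
Cpl = (103.19 - 100.8)/(3*0.91162627) = 0.8739
Cpk = min(Cpu, Cpl) = 0.8739

0.8739


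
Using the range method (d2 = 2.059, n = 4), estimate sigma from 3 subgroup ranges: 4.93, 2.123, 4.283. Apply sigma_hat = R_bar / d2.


R_bar = (4.93 + 2.123 + 4.283) / 3
R_bar = 11.336 / 3 = 3.7786667
sigma_hat = R_bar / d2 = 3.7786667 / 2.059 = 1.8352

1.8352


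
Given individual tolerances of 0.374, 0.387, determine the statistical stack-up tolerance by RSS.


RSS = sqrt(0.374^2 + 0.387^2)
= sqrt(0.289645)
= 0.5382

0.5382


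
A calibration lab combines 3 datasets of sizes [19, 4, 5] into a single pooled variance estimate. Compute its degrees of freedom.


nu = sum_i (n_i - 1)
nu = ((19 - 1) + (4 - 1) + (5 - 1))
nu = 18 + 3 + 4
nu = 25

25


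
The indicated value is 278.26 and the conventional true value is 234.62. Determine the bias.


Systematic error = measured - true
= 278.26 - 234.62
= 43.6400

43.6400


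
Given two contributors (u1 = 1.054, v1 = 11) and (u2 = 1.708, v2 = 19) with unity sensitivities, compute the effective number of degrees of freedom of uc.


uc = sqrt(u1^2 + u2^2) = sqrt(1.054^2 + 1.708^2) = 2.0070326
v_eff = uc^4 / (u1^4/v1 + u2^4/v2)
= 2.0070326^4 / (1.054^4/11 + 1.708^4/19)
= 16.226233 / 0.56011136
v_eff = 28.9697

28.9697


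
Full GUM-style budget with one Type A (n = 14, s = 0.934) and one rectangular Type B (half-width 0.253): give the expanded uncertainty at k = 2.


u_A = s / sqrt(n) = 0.934 / sqrt(14) = 0.249622
u_B = half_width / sqrt(3) = 0.253 / sqrt(3) = 0.14606962
uc = sqrt(u_A^2 + u_B^2) = sqrt(0.249622^2 + 0.14606962^2) = 0.28921874
U = k * uc = 2 * 0.28921874
U = 0.5784

0.5784


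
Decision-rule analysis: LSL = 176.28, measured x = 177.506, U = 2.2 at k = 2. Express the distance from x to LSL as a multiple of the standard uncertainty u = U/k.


u = U / k = 2.2 / 2 = 1.1
margin = |LSL - x| = |176.28 - 177.506| = 1.226
z = margin / u = 1.226 / 1.1
z = 1.1145

1.1145


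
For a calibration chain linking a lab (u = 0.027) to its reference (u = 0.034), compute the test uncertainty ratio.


TUR = u_lab / u_ref
= 0.027 / 0.034
= 0.7941

0.7941


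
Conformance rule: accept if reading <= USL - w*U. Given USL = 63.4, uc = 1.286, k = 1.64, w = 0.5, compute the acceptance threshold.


U = k * uc = 1.64 * 1.286 = 2.10904
guard band g = w * U = 0.5 * 2.10904 = 1.05452
AL = USL - g = 63.4 - 1.05452
AL = 62.3455

62.3455


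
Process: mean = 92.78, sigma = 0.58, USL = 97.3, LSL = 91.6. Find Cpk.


Cpu = (USL - mean) / (3*sigma) = (97.3 - 92.78) / (3*0.58) = 2.5977
Cpl = (mean - LSL) / (3*sigma) = (92.78 - 91.6) / (3*0.58) = 0.6782
Cpk = min(Cpu, Cpl) = 0.6782

0.6782


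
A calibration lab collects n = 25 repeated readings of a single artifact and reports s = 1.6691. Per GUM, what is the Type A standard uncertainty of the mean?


u_A = s / sqrt(n)
u_A = 1.6691 / sqrt(25)
u_A = 1.6691 / 5
u_A = 0.3338

0.3338


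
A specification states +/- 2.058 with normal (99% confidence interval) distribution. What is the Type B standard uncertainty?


u_B = half_width / 2.576
u_B = 2.058 / 2.576
u_B = 0.7989

0.7989


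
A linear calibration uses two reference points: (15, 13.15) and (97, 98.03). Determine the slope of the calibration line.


slope = (y2 - y1) / (x2 - x1)
= (98.03 - 13.15) / (97 - 15)
= 84.8800 / 82
= 1.0351

1.0351


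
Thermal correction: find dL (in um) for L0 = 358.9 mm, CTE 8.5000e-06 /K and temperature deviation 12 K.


dL = L * alpha * dT
= 358.9 * 8.5000e-06 * 12
= 0.0366078 mm
dL_um = 0.0366078 * 1000 = 36.6078 um

36.6078


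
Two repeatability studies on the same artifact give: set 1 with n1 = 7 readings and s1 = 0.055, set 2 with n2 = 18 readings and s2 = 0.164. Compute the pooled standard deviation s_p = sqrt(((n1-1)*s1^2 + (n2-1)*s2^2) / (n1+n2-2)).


s_p = sqrt(((n1-1)*s1^2 + (n2-1)*s2^2) / (n1+n2-2))
numerator = (7-1)*0.055^2 + (18-1)*0.164^2 = 0.01815 + 0.457232 = 0.475382
denominator = 7 + 18 - 2 = 23
s_p^2 = 0.475382 / 23 = 0.020668783
s_p = sqrt(0.020668783) = 0.1438

0.1438


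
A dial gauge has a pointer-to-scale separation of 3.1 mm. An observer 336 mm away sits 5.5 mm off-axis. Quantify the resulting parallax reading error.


error = h * offset / d
= 3.1 * 5.5 / 336
= 0.0507

0.0507


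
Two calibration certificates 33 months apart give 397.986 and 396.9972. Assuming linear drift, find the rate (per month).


rate = (v2 - v1) / months
= (396.9972 - 397.986) / 33
= -0.9888 / 33
= -0.0300

-0.0300


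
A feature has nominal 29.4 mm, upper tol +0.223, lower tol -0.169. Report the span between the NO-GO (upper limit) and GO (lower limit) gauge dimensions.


GO = nominal - lower_tol (smallest hole = maximum material condition)
GO = 29.4 - 0.169 = 29.231
NO-GO = nominal + upper_tol (largest hole = least material condition)
NO-GO = 29.4 + 0.223 = 29.623
spread = NO-GO - GO = 29.623 - 29.231 = 0.3920

0.3920


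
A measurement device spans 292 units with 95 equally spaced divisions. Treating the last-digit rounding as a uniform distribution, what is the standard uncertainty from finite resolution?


resolution = range / divisions
resolution = 292 / 95 = 3.0736842
u_res = resolution / (2*sqrt(3))
u_res = 3.0736842 / 3.4641016
u_res = 0.8873

0.8873


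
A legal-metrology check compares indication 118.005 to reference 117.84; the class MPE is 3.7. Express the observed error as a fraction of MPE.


e = indication - reference = 118.005 - 117.84 = 0.1650
|e| = 0.1650
ratio = |e| / MPE = 0.1650 / 3.7
ratio = 0.0446

0.0446


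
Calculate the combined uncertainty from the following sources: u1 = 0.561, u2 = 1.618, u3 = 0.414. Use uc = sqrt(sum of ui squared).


uc = sqrt(0.561^2 + 1.618^2 + 0.414^2)
uc = sqrt(3.104041)
uc = 1.7618

1.7618


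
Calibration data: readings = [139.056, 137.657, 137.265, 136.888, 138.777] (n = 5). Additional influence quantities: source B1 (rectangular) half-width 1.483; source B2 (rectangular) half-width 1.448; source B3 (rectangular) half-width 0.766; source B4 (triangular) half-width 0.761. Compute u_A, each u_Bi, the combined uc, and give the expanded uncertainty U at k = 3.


mean = (139.056 + 137.657 + 137.265 + 136.888 + 138.777) / 5 = 137.9286
s = sqrt(sum((x - mean)^2)/(n-1)) = 0.94707355
u_A = s / sqrt(n) = 0.94707355 / sqrt(5) = 0.42354417
u_B1 = 1.483 / sqrt(3) = 0.85621045
u_B2 = 1.448 / sqrt(3) = 0.83600319
u_B3 = 0.766 / sqrt(3) = 0.44225031
u_B4 = 0.761 / sqrt(6) = 0.31067695
uc = sqrt(0.42354417^2 + 0.85621045^2 + 0.83600319^2 + 0.44225031^2 + 0.31067695^2) = 1.3796713
U = k * uc = 3 * 1.3796713
U = 4.1390

4.1390


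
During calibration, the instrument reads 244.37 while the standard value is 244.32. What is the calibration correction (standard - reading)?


Correction = standard - reading
= 244.32 - 244.37
= -0.0500

-0.0500


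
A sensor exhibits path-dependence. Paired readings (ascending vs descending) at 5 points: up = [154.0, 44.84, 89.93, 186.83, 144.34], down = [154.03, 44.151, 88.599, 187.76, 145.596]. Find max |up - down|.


|154.0 - 154.03| = 0.0300
|44.84 - 44.151| = 0.6890
|89.93 - 88.599| = 1.3310
|186.83 - 187.76| = 0.9300
|144.34 - 145.596| = 1.2560
hysteresis = max(diffs) = 1.3310

1.3310


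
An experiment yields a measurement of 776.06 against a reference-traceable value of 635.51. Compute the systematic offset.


Systematic error = measured - true
= 776.06 - 635.51
= 140.5500

140.5500


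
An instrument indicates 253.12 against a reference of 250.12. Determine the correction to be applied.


Correction = standard - reading
= 250.12 - 253.12
= -3.0000

-3.0000


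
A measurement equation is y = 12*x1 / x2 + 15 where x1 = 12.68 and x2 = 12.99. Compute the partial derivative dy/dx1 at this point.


y = 12*x1 / x2 + 15
dy/dx1 = 12/x2
Evaluate at x2 = 12.99: c1 = 12 / 12.99
c1 = 0.9238

0.9238


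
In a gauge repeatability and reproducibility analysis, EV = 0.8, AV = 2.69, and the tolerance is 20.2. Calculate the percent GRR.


GRR = sqrt(EV^2 + AV^2) = sqrt(0.8^2 + 2.69^2) = 2.806439
%GRR = GRR / tol * 100 = 2.806439 / 20.2 * 100
%GRR = 13.8933

13.8933


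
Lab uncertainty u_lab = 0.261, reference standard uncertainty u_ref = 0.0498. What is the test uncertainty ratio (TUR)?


TUR = u_lab / u_ref
= 0.261 / 0.0498
= 5.2410

5.2410


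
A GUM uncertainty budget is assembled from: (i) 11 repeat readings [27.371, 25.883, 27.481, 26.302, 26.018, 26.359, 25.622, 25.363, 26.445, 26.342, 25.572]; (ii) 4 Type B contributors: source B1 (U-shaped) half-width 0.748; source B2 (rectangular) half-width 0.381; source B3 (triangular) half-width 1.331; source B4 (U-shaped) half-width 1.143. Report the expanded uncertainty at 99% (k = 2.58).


mean = (27.371 + 25.883 + 27.481 + 26.302 + 26.018 + 26.359 + 25.622 + 25.363 + 26.445 + 26.342 + 25.572) / 11 = 26.25072727
s = sqrt(sum((x - mean)^2)/(n-1)) = 0.68281917
u_A = s / sqrt(n) = 0.68281917 / sqrt(11) = 0.20587773
u_B1 = 0.748 / sqrt(2) = 0.52891587
u_B2 = 0.381 / sqrt(3) = 0.21997045
u_B3 = 1.331 / sqrt(6) = 0.54337847
u_B4 = 1.143 / sqrt(2) = 0.80822305
uc = sqrt(0.20587773^2 + 0.52891587^2 + 0.21997045^2 + 0.54337847^2 + 0.80822305^2) = 1.1484813
U = k * uc = 2.58 * 1.1484813
U = 2.9631

2.9631


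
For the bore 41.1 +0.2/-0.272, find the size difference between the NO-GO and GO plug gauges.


GO = nominal - lower_tol (smallest hole = maximum material condition)
GO = 41.1 - 0.272 = 40.828
NO-GO = nominal + upper_tol (largest hole = least material condition)
NO-GO = 41.1 + 0.2 = 41.3
spread = NO-GO - GO = 41.3 - 40.828 = 0.4720

0.4720


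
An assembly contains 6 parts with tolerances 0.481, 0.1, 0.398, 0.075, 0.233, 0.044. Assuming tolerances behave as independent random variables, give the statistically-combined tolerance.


RSS = sqrt(0.481^2 + 0.1^2 + 0.398^2 + 0.075^2 + 0.233^2 + 0.044^2)
= sqrt(0.461615)
= 0.6794

0.6794


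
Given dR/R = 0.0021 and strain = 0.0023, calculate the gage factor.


GF = (dR/R) / epsilon
= 0.0021 / 0.0023
= 0.9130

0.9130


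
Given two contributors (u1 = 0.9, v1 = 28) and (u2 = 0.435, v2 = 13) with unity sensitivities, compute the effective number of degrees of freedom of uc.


uc = sqrt(u1^2 + u2^2) = sqrt(0.9^2 + 0.435^2) = 0.99961242
v_eff = uc^4 / (u1^4/v1 + u2^4/v2)
= 0.99961242^4 / (0.9^4/28 + 0.435^4/13)
= 0.99845058 / 0.026186458
v_eff = 38.1285

38.1285


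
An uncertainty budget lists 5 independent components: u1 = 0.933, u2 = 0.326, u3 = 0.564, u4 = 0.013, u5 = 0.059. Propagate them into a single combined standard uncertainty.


uc = sqrt(0.933^2 + 0.326^2 + 0.564^2 + 0.013^2 + 0.059^2)
uc = sqrt(1.298511)
uc = 1.1395

1.1395


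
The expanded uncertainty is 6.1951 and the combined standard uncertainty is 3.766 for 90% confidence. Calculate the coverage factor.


k = U / uc
k = 6.1951 / 3.766
k = 1.645

1.645


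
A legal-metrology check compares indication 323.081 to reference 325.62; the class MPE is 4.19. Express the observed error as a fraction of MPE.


e = indication - reference = 323.081 - 325.62 = -2.5390
|e| = 2.5390
ratio = |e| / MPE = 2.5390 / 4.19
ratio = 0.6060

0.6060


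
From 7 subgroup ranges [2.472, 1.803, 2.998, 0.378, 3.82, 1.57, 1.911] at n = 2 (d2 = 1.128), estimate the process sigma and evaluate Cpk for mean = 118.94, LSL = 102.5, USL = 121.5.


R_bar = (2.472 + 1.803 + 2.998 + 0.378 + 3.82 + 1.57 + 1.911) / 7 = 2.136
sigma = R_bar / d2 = 2.136 / 1.128 = 1.893617
Cp = (USL - LSL)/(6*sigma) = (121.5 - 102.5)/(6*1.893617) = 1.6723
Cpu = (121.5 - 118.94)/(3*1.893617) = 0.4506
Cpl = (118.94 - 102.5)/(3*1.893617) = 2.8939
Cpk = min(Cpu, Cpl) = 0.4506

0.4506


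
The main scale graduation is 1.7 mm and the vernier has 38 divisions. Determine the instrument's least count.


LC = MSD / n_div
= 1.7 / 38
= 0.0447

0.0447


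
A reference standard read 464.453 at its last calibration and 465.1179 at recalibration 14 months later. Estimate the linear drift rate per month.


rate = (v2 - v1) / months
= (465.1179 - 464.453) / 14
= 0.6649 / 14
= 0.0475

0.0475


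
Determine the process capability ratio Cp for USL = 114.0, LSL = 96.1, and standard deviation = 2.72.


Cp = (USL - LSL) / (6 * sigma)
= (114.0 - 96.1) / (6 * 2.72)
= 17.9000 / 16.3200
= 1.0968

1.0968


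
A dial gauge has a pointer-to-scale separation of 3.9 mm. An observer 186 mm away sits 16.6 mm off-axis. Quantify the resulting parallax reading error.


error = h * offset / d
= 3.9 * 16.6 / 186
= 0.3481

0.3481


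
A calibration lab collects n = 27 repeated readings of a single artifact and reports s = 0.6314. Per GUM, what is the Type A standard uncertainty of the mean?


u_A = s / sqrt(n)
u_A = 0.6314 / sqrt(27)
u_A = 0.6314 / 5.1961524
u_A = 0.1215

0.1215


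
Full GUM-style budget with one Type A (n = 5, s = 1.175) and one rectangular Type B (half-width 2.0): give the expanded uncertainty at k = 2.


u_A = s / sqrt(n) = 1.175 / sqrt(5) = 0.52547597
u_B = half_width / sqrt(3) = 2.0 / sqrt(3) = 1.1547005
uc = sqrt(u_A^2 + u_B^2) = sqrt(0.52547597^2 + 1.1547005^2) = 1.2686443
U = k * uc = 2 * 1.2686443
U = 2.5373

2.5373


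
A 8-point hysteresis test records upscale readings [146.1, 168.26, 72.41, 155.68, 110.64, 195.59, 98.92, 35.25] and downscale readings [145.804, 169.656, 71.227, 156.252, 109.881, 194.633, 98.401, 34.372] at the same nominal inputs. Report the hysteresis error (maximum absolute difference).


|146.1 - 145.804| = 0.2960
|168.26 - 169.656| = 1.3960
|72.41 - 71.227| = 1.1830
|155.68 - 156.252| = 0.5720
|110.64 - 109.881| = 0.7590
|195.59 - 194.633| = 0.9570
|98.92 - 98.401| = 0.5190
|35.25 - 34.372| = 0.8780
hysteresis = max(diffs) = 1.3960

1.3960


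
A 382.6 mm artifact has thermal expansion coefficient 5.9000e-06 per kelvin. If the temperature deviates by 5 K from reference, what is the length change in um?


dL = L * alpha * dT
= 382.6 * 5.9000e-06 * 5
= 0.0112867 mm
dL_um = 0.0112867 * 1000 = 11.2867 um

11.2867


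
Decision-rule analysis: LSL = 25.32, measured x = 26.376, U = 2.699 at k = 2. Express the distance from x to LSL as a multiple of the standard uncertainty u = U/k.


u = U / k = 2.699 / 2 = 1.3495
margin = |LSL - x| = |25.32 - 26.376| = 1.056
z = margin / u = 1.056 / 1.3495
z = 0.7825

0.7825


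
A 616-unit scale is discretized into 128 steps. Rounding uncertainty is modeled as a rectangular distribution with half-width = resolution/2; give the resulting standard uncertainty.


resolution = range / divisions
resolution = 616 / 128 = 4.8125
u_res = resolution / (2*sqrt(3))
u_res = 4.8125 / 3.4641016
u_res = 1.3892

1.3892


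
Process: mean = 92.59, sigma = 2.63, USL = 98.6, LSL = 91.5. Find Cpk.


Cpu = (USL - mean) / (3*sigma) = (98.6 - 92.59) / (3*2.63) = 0.7617
Cpl = (mean - LSL) / (3*sigma) = (92.59 - 91.5) / (3*2.63) = 0.1381
Cpk = min(Cpu, Cpl) = 0.1381

0.1381


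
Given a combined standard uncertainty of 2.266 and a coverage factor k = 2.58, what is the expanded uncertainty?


U = k * uc
U = 2.58 * 2.266
U = 5.8463

5.8463


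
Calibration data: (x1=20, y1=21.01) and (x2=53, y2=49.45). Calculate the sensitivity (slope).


slope = (y2 - y1) / (x2 - x1)
= (49.45 - 21.01) / (53 - 20)
= 28.4400 / 33
= 0.8618

0.8618


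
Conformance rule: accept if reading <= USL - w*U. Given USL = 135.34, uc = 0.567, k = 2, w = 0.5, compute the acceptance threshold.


U = k * uc = 2 * 0.567 = 1.134
guard band g = w * U = 0.5 * 1.134 = 0.567
AL = USL - g = 135.34 - 0.567
AL = 134.7730

134.7730


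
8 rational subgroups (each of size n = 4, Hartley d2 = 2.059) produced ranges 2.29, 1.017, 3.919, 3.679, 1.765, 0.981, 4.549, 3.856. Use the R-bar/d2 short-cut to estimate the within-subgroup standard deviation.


R_bar = (2.29 + 1.017 + 3.919 + 3.679 + 1.765 + 0.981 + 4.549 + 3.856) / 8
R_bar = 22.056 / 8 = 2.757
sigma_hat = R_bar / d2 = 2.757 / 2.059 = 1.3390

1.3390


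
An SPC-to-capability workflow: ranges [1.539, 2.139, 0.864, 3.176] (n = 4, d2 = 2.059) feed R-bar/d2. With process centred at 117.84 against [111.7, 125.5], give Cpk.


R_bar = (1.539 + 2.139 + 0.864 + 3.176) / 4 = 1.9295
sigma = R_bar / d2 = 1.9295 / 2.059 = 0.93710539
Cp = (USL - LSL)/(6*sigma) = (125.5 - 111.7)/(6*0.93710539) = 2.4544
Cpu = (125.5 - 117.84)/(3*0.93710539) = 2.7247
Cpl = (117.84 - 111.7)/(3*0.93710539) = 2.1840
Cpk = min(Cpu, Cpl) = 2.1840

2.1840


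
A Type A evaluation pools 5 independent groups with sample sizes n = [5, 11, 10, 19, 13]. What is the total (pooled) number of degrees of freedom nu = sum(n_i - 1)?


nu = sum_i (n_i - 1)
nu = ((5 - 1) + (11 - 1) + (10 - 1) + (19 - 1) + (13 - 1))
nu = 4 + 10 + 9 + 18 + 12
nu = 53

53


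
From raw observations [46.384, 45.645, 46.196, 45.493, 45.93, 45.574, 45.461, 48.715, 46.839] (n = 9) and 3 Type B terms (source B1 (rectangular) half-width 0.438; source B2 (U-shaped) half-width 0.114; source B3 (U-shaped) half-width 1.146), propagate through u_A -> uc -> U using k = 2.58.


mean = (46.384 + 45.645 + 46.196 + 45.493 + 45.93 + 45.574 + 45.461 + 48.715 + 46.839) / 9 = 46.24855556
s = sqrt(sum((x - mean)^2)/(n-1)) = 1.0347083
u_A = s / sqrt(n) = 1.0347083 / sqrt(9) = 0.34490277
u_B1 = 0.438 / sqrt(3) = 0.25287942
u_B2 = 0.114 / sqrt(2) = 0.080610173
u_B3 = 1.146 / sqrt(2) = 0.81034437
uc = sqrt(0.34490277^2 + 0.25287942^2 + 0.080610173^2 + 0.81034437^2) = 0.91981624
U = k * uc = 2.58 * 0.91981624
U = 2.3731

2.3731


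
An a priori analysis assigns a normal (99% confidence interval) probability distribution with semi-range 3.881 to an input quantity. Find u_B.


u_B = half_width / 2.576
u_B = 3.881 / 2.576
u_B = 1.5066

1.5066


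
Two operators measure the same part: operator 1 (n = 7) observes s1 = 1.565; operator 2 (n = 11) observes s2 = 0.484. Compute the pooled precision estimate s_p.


s_p = sqrt(((n1-1)*s1^2 + (n2-1)*s2^2) / (n1+n2-2))
numerator = (7-1)*1.565^2 + (11-1)*0.484^2 = 14.69535 + 2.34256 = 17.03791
denominator = 7 + 11 - 2 = 16
s_p^2 = 17.03791 / 16 = 1.0648694
s_p = sqrt(1.0648694) = 1.0319

1.0319


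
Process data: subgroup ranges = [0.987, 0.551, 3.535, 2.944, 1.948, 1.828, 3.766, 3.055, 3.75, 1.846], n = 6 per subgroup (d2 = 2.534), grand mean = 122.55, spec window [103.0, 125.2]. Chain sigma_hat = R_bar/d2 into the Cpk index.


R_bar = (0.987 + 0.551 + 3.535 + 2.944 + 1.948 + 1.828 + 3.766 + 3.055 + 3.75 + 1.846) / 10 = 2.421
sigma = R_bar / d2 = 2.421 / 2.534 = 0.95540647
Cp = (USL - LSL)/(6*sigma) = (125.2 - 103.0)/(6*0.95540647) = 3.8727
Cpu = (125.2 - 122.55)/(3*0.95540647) = 0.9246
Cpl = (122.55 - 103.0)/(3*0.95540647) = 6.8208
Cpk = min(Cpu, Cpl) = 0.9246

0.9246


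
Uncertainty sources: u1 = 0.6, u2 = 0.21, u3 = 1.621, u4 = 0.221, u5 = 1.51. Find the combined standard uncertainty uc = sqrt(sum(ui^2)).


uc = sqrt(0.6^2 + 0.21^2 + 1.621^2 + 0.221^2 + 1.51^2)
uc = sqrt(5.360682)
uc = 2.3153

2.3153


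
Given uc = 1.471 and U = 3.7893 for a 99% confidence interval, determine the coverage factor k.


k = U / uc
k = 3.7893 / 1.471
k = 2.576

2.576


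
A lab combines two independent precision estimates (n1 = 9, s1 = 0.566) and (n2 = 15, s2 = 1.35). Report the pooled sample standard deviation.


s_p = sqrt(((n1-1)*s1^2 + (n2-1)*s2^2) / (n1+n2-2))
numerator = (9-1)*0.566^2 + (15-1)*1.35^2 = 2.562848 + 25.515 = 28.077848
denominator = 9 + 15 - 2 = 22
s_p^2 = 28.077848 / 22 = 1.2762658
s_p = sqrt(1.2762658) = 1.1297

1.1297


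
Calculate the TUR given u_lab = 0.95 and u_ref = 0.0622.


TUR = u_lab / u_ref
= 0.95 / 0.0622
= 15.2733

15.2733


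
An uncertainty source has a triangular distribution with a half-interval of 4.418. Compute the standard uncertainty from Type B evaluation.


u_B = half_width / sqrt(6)
u_B = 4.418 / 2.4494897
u_B = 1.8036

1.8036


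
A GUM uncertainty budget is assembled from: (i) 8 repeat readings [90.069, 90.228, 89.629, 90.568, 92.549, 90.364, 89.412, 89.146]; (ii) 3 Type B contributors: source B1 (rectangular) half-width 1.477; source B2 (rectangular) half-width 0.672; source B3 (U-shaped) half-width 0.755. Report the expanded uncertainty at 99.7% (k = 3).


mean = (90.069 + 90.228 + 89.629 + 90.568 + 92.549 + 90.364 + 89.412 + 89.146) / 8 = 90.245625
s = sqrt(sum((x - mean)^2)/(n-1)) = 1.0514829
u_A = s / sqrt(n) = 1.0514829 / sqrt(8) = 0.37175534
u_B1 = 1.477 / sqrt(3) = 0.85274635
u_B2 = 0.672 / sqrt(3) = 0.38797938
u_B3 = 0.755 / sqrt(2) = 0.53386562
uc = sqrt(0.37175534^2 + 0.85274635^2 + 0.38797938^2 + 0.53386562^2) = 1.1405783
U = k * uc = 3 * 1.1405783
U = 3.4217

3.4217


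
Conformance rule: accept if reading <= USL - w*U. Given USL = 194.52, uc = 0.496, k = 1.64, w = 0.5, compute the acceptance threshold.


U = k * uc = 1.64 * 0.496 = 0.81344
guard band g = w * U = 0.5 * 0.81344 = 0.40672
AL = USL - g = 194.52 - 0.40672
AL = 194.1133

194.1133


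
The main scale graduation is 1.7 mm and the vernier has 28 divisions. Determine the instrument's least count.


LC = MSD / n_div
= 1.7 / 28
= 0.0607

0.0607


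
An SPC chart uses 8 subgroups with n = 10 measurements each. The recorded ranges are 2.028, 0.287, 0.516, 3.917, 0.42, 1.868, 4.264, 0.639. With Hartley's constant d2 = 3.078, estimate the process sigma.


R_bar = (2.028 + 0.287 + 0.516 + 3.917 + 0.42 + 1.868 + 4.264 + 0.639) / 8
R_bar = 13.939 / 8 = 1.742375
sigma_hat = R_bar / d2 = 1.742375 / 3.078 = 0.5661

0.5661


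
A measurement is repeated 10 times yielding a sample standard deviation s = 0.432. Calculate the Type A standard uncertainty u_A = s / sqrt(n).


u_A = s / sqrt(n)
u_A = 0.432 / sqrt(10)
u_A = 0.432 / 3.1622777
u_A = 0.1366

0.1366


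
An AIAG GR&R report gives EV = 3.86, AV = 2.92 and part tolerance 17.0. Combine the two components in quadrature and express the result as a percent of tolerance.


GRR = sqrt(EV^2 + AV^2) = sqrt(3.86^2 + 2.92^2) = 4.8400413
%GRR = GRR / tol * 100 = 4.8400413 / 17.0 * 100
%GRR = 28.4708

28.4708


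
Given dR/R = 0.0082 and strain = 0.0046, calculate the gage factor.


GF = (dR/R) / epsilon
= 0.0082 / 0.0046
= 1.7826

1.7826


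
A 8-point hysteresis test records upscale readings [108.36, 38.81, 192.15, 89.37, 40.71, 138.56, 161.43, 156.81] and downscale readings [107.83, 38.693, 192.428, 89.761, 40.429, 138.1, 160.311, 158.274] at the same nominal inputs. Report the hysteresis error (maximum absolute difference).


|108.36 - 107.83| = 0.5300
|38.81 - 38.693| = 0.1170
|192.15 - 192.428| = 0.2780
|89.37 - 89.761| = 0.3910
|40.71 - 40.429| = 0.2810
|138.56 - 138.1| = 0.4600
|161.43 - 160.311| = 1.1190
|156.81 - 158.274| = 1.4640
hysteresis = max(diffs) = 1.4640

1.4640


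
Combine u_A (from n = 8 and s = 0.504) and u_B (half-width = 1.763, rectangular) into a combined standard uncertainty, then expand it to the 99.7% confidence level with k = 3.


u_A = s / sqrt(n) = 0.504 / sqrt(8) = 0.17819091
u_B = half_width / sqrt(3) = 1.763 / sqrt(3) = 1.0178685
uc = sqrt(u_A^2 + u_B^2) = sqrt(0.17819091^2 + 1.0178685^2) = 1.0333481
U = k * uc = 3 * 1.0333481
U = 3.1000

3.1000


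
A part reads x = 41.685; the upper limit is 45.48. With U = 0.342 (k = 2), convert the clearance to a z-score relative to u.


u = U / k = 0.342 / 2 = 0.171
margin = |USL - x| = |45.48 - 41.685| = 3.795
z = margin / u = 3.795 / 0.171
z = 22.1930

22.1930


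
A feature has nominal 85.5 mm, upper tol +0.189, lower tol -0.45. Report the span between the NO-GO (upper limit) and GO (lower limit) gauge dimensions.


GO = nominal - lower_tol (smallest hole = maximum material condition)
GO = 85.5 - 0.45 = 85.05
NO-GO = nominal + upper_tol (largest hole = least material condition)
NO-GO = 85.5 + 0.189 = 85.689
spread = NO-GO - GO = 85.689 - 85.05 = 0.6390

0.6390


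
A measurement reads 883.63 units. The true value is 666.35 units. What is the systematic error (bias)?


Systematic error = measured - true
= 883.63 - 666.35
= 217.2800

217.2800


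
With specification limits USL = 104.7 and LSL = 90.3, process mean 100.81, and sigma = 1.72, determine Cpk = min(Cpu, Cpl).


Cpu = (USL - mean) / (3*sigma) = (104.7 - 100.81) / (3*1.72) = 0.7539
Cpl = (mean - LSL) / (3*sigma) = (100.81 - 90.3) / (3*1.72) = 2.0368
Cpk = min(Cpu, Cpl) = 0.7539

0.7539


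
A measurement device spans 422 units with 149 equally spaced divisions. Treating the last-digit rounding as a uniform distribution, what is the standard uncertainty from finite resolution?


resolution = range / divisions
resolution = 422 / 149 = 2.8322148
u_res = resolution / (2*sqrt(3))
u_res = 2.8322148 / 3.4641016
u_res = 0.8176

0.8176


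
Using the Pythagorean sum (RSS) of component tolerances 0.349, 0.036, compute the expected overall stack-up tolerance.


RSS = sqrt(0.349^2 + 0.036^2)
= sqrt(0.123097)
= 0.3509

0.3509


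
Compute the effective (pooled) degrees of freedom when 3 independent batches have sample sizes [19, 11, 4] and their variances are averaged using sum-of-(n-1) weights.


nu = sum_i (n_i - 1)
nu = ((19 - 1) + (11 - 1) + (4 - 1))
nu = 18 + 10 + 3
nu = 31

31


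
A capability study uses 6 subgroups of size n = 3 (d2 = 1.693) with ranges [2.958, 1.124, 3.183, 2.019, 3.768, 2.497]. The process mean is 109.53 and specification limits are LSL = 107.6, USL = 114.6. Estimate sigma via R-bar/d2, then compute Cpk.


R_bar = (2.958 + 1.124 + 3.183 + 2.019 + 3.768 + 2.497) / 6 = 2.5915
sigma = R_bar / d2 = 2.5915 / 1.693 = 1.5307147
Cp = (USL - LSL)/(6*sigma) = (114.6 - 107.6)/(6*1.5307147) = 0.7622
Cpu = (114.6 - 109.53)/(3*1.5307147) = 1.1041
Cpl = (109.53 - 107.6)/(3*1.5307147) = 0.4203
Cpk = min(Cpu, Cpl) = 0.4203

0.4203


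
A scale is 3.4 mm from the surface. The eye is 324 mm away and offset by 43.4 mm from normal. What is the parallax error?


error = h * offset / d
= 3.4 * 43.4 / 324
= 0.4554

0.4554


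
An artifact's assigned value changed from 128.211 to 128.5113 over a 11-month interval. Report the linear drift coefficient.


rate = (v2 - v1) / months
= (128.5113 - 128.211) / 11
= 0.3003 / 11
= 0.0273

0.0273


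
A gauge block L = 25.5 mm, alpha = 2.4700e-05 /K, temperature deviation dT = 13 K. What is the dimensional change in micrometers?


dL = L * alpha * dT
= 25.5 * 2.4700e-05 * 13
= 0.0081881 mm
dL_um = 0.0081881 * 1000 = 8.1881 um

8.1881


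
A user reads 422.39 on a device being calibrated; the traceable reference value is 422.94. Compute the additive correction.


Correction = standard - reading
= 422.94 - 422.39
= 0.5500

0.5500


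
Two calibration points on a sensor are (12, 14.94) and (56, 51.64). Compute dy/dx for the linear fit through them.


slope = (y2 - y1) / (x2 - x1)
= (51.64 - 14.94) / (56 - 12)
= 36.7000 / 44
= 0.8341

0.8341


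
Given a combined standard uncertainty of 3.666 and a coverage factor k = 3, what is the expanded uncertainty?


U = k * uc
U = 3 * 3.666
U = 10.9980

10.9980


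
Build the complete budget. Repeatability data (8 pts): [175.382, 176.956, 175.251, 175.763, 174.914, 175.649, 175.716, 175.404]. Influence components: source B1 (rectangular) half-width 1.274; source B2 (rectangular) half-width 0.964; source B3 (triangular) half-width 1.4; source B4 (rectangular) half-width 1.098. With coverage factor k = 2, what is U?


mean = (175.382 + 176.956 + 175.251 + 175.763 + 174.914 + 175.649 + 175.716 + 175.404) / 8 = 175.629375
s = sqrt(sum((x - mean)^2)/(n-1)) = 0.60386799
u_A = s / sqrt(n) = 0.60386799 / sqrt(8) = 0.21349958
u_B1 = 1.274 / sqrt(3) = 0.73554424
u_B2 = 0.964 / sqrt(3) = 0.55656566
u_B3 = 1.4 / sqrt(6) = 0.57154761
u_B4 = 1.098 / sqrt(3) = 0.6339306
uc = sqrt(0.21349958^2 + 0.73554424^2 + 0.55656566^2 + 0.57154761^2 + 0.6339306^2) = 1.2747186
U = k * uc = 2 * 1.2747186
U = 2.5494

2.5494


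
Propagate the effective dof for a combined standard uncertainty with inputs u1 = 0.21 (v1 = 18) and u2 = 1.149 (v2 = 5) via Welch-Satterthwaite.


uc = sqrt(u1^2 + u2^2) = sqrt(0.21^2 + 1.149^2) = 1.168033
v_eff = uc^4 / (u1^4/v1 + u2^4/v2)
= 1.168033^4 / (0.21^4/18 + 1.149^4/5)
= 1.8613175 / 0.34869418
v_eff = 5.3380

5.3380


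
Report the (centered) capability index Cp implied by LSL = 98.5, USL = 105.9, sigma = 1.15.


Cp = (USL - LSL) / (6 * sigma)
= (105.9 - 98.5) / (6 * 1.15)
= 7.4000 / 6.9000
= 1.0725

1.0725


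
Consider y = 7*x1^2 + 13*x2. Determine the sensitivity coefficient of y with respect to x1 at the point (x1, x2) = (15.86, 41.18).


y = 7*x1^2 + 13*x2
dy/dx1 = 2*7*x1
Evaluate at x1 = 15.86: c1 = 14 * 15.86
c1 = 222.0400

222.0400


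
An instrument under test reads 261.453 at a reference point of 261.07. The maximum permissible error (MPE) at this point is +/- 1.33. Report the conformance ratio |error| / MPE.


e = indication - reference = 261.453 - 261.07 = 0.3830
|e| = 0.3830
ratio = |e| / MPE = 0.3830 / 1.33
ratio = 0.2880

0.2880


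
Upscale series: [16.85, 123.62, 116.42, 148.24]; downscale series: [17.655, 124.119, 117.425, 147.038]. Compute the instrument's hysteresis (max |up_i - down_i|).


|16.85 - 17.655| = 0.8050
|123.62 - 124.119| = 0.4990
|116.42 - 117.425| = 1.0050
|148.24 - 147.038| = 1.2020
hysteresis = max(diffs) = 1.2020

1.2020


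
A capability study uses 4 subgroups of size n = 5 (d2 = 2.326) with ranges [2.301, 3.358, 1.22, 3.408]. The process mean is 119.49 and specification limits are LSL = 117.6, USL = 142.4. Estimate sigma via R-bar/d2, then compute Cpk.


R_bar = (2.301 + 3.358 + 1.22 + 3.408) / 4 = 2.57175
sigma = R_bar / d2 = 2.57175 / 2.326 = 1.1056535
Cp = (USL - LSL)/(6*sigma) = (142.4 - 117.6)/(6*1.1056535) = 3.7384
Cpu = (142.4 - 119.49)/(3*1.1056535) = 6.9069
Cpl = (119.49 - 117.6)/(3*1.1056535) = 0.5698
Cpk = min(Cpu, Cpl) = 0.5698

0.5698


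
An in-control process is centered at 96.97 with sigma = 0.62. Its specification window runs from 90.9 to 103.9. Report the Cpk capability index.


Cpu = (USL - mean) / (3*sigma) = (103.9 - 96.97) / (3*0.62) = 3.7258
Cpl = (mean - LSL) / (3*sigma) = (96.97 - 90.9) / (3*0.62) = 3.2634
Cpk = min(Cpu, Cpl) = 3.2634

3.2634


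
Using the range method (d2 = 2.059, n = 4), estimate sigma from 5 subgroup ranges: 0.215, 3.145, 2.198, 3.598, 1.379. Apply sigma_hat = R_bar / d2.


R_bar = (0.215 + 3.145 + 2.198 + 3.598 + 1.379) / 5
R_bar = 10.535 / 5 = 2.107
sigma_hat = R_bar / d2 = 2.107 / 2.059 = 1.0233

1.0233


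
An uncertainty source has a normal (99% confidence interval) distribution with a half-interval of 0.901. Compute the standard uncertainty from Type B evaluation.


u_B = half_width / 2.576
u_B = 0.901 / 2.576
u_B = 0.3498

0.3498


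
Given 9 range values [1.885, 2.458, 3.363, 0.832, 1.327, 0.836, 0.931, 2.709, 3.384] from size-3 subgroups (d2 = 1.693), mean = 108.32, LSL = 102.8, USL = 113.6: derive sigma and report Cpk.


R_bar = (1.885 + 2.458 + 3.363 + 0.832 + 1.327 + 0.836 + 0.931 + 2.709 + 3.384) / 9 = 1.9694444
sigma = R_bar / d2 = 1.9694444 / 1.693 = 1.1632867
Cp = (USL - LSL)/(6*sigma) = (113.6 - 102.8)/(6*1.1632867) = 1.5473
Cpu = (113.6 - 108.32)/(3*1.1632867) = 1.5130
Cpl = (108.32 - 102.8)/(3*1.1632867) = 1.5817
Cpk = min(Cpu, Cpl) = 1.5130

1.5130


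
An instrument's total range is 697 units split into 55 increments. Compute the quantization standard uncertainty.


resolution = range / divisions
resolution = 697 / 55 = 12.672727
u_res = resolution / (2*sqrt(3))
u_res = 12.672727 / 3.4641016
u_res = 3.6583

3.6583


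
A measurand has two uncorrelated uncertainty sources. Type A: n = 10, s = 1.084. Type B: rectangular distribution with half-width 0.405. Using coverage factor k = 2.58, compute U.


u_A = s / sqrt(n) = 1.084 / sqrt(10) = 0.3427909
u_B = half_width / sqrt(3) = 0.405 / sqrt(3) = 0.23382686
uc = sqrt(u_A^2 + u_B^2) = sqrt(0.3427909^2 + 0.23382686^2) = 0.4149465
U = k * uc = 2.58 * 0.4149465
U = 1.0706

1.0706


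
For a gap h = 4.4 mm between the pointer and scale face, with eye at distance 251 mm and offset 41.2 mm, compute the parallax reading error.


error = h * offset / d
= 4.4 * 41.2 / 251
= 0.7222

0.7222


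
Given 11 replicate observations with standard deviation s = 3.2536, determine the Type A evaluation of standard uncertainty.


u_A = s / sqrt(n)
u_A = 3.2536 / sqrt(11)
u_A = 3.2536 / 3.3166248
u_A = 0.9810

0.9810


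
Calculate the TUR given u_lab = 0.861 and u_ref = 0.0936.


TUR = u_lab / u_ref
= 0.861 / 0.0936
= 9.1987

9.1987


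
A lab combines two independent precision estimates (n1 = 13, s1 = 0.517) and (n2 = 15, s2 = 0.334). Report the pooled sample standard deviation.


s_p = sqrt(((n1-1)*s1^2 + (n2-1)*s2^2) / (n1+n2-2))
numerator = (13-1)*0.517^2 + (15-1)*0.334^2 = 3.207468 + 1.561784 = 4.769252
denominator = 13 + 15 - 2 = 26
s_p^2 = 4.769252 / 26 = 0.18343277
s_p = sqrt(0.18343277) = 0.4283

0.4283


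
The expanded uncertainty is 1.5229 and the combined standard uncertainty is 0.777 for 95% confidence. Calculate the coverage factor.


k = U / uc
k = 1.5229 / 0.777
k = 1.96

1.96


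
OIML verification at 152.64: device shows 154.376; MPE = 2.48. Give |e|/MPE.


e = indication - reference = 154.376 - 152.64 = 1.7360
|e| = 1.7360
ratio = |e| / MPE = 1.7360 / 2.48
ratio = 0.7000

0.7000


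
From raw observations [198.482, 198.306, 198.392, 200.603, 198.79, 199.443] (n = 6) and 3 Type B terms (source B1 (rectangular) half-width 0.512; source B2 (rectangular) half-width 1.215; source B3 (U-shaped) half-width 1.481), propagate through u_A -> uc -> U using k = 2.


mean = (198.482 + 198.306 + 198.392 + 200.603 + 198.79 + 199.443) / 6 = 199.0026667
s = sqrt(sum((x - mean)^2)/(n-1)) = 0.88651445
u_A = s / sqrt(n) = 0.88651445 / sqrt(6) = 0.36191801
u_B1 = 0.512 / sqrt(3) = 0.29560334
u_B2 = 1.215 / sqrt(3) = 0.70148058
u_B3 = 1.481 / sqrt(2) = 1.0472251
uc = sqrt(0.36191801^2 + 0.29560334^2 + 0.70148058^2 + 1.0472251^2) = 1.3442922
U = k * uc = 2 * 1.3442922
U = 2.6886

2.6886


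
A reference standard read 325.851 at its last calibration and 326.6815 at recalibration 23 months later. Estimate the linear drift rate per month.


rate = (v2 - v1) / months
= (326.6815 - 325.851) / 23
= 0.8305 / 23
= 0.0361

0.0361


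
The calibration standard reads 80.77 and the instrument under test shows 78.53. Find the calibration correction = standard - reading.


Correction = standard - reading
= 80.77 - 78.53
= 2.2400

2.2400


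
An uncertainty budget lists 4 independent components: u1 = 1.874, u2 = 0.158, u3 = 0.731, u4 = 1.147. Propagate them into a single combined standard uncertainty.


uc = sqrt(1.874^2 + 0.158^2 + 0.731^2 + 1.147^2)
uc = sqrt(5.38681)
uc = 2.3210

2.3210


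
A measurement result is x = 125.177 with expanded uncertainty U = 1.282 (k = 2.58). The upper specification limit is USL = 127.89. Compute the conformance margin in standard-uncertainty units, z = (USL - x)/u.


u = U / k = 1.282 / 2.58 = 0.49689922
margin = |USL - x| = |127.89 - 125.177| = 2.713
z = margin / u = 2.713 / 0.49689922
z = 5.4599

5.4599


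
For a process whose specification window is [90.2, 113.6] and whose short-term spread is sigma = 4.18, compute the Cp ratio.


Cp = (USL - LSL) / (6 * sigma)
= (113.6 - 90.2) / (6 * 4.18)
= 23.4000 / 25.0800
= 0.9330

0.9330


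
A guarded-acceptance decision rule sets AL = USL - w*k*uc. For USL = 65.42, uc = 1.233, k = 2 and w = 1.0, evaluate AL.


U = k * uc = 2 * 1.233 = 2.466
guard band g = w * U = 1.0 * 2.466 = 2.466
AL = USL - g = 65.42 - 2.466
AL = 62.9540

62.9540


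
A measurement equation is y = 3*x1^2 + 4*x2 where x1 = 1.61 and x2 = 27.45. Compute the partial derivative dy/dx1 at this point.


y = 3*x1^2 + 4*x2
dy/dx1 = 2*3*x1
Evaluate at x1 = 1.61: c1 = 6 * 1.61
c1 = 9.6600

9.6600


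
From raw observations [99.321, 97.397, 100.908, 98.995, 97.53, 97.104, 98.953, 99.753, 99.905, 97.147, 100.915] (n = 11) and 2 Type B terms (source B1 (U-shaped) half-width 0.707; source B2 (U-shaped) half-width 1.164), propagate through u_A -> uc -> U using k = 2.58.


mean = (99.321 + 97.397 + 100.908 + 98.995 + 97.53 + 97.104 + 98.953 + 99.753 + 99.905 + 97.147 + 100.915) / 11 = 98.90254545
s = sqrt(sum((x - mean)^2)/(n-1)) = 1.430156
u_A = s / sqrt(n) = 1.430156 / sqrt(11) = 0.43120826
u_B1 = 0.707 / sqrt(2) = 0.49992449
u_B2 = 1.164 / sqrt(2) = 0.82307229
uc = sqrt(0.43120826^2 + 0.49992449^2 + 0.82307229^2) = 1.0551365
U = k * uc = 2.58 * 1.0551365
U = 2.7223

2.7223


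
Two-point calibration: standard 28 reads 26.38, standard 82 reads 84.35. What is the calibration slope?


slope = (y2 - y1) / (x2 - x1)
= (84.35 - 26.38) / (82 - 28)
= 57.9700 / 54
= 1.0735

1.0735


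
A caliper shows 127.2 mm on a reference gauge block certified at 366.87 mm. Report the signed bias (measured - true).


Systematic error = measured - true
= 127.2 - 366.87
= -239.6700

-239.6700


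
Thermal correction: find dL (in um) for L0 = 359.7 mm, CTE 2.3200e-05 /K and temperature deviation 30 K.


dL = L * alpha * dT
= 359.7 * 2.3200e-05 * 30
= 0.2503512 mm
dL_um = 0.2503512 * 1000 = 250.3512 um

250.3512
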